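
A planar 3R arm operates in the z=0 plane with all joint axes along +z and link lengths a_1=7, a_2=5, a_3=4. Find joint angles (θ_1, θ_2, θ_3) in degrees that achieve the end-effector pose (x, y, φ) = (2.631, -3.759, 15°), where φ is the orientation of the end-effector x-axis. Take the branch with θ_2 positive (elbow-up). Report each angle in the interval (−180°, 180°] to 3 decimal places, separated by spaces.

-150.001 134.998 30.004

wrist centre = target − a_3·(cos φ, sin φ) = (-1.2327, -4.7943)
cos θ_2 = (24.5046−7²−5²)/(2·7·5) = -0.7071; θ_2 = 134.9976° (elbow-up)
β = atan2(-4.7943,-1.2327) = -104.4195°; ψ = atan2(3.5357,3.4646) = 45.5817°
θ_1 = β − ψ = -150.0012°
θ_3 = φ − θ_1 − θ_2 = 30.0036° (wrapped to (-180°,180°])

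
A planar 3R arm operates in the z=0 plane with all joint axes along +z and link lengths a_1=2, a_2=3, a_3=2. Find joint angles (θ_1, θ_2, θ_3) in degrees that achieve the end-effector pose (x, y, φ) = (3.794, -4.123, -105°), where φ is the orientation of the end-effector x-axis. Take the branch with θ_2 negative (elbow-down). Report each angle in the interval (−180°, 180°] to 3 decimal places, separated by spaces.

-8.866 -30.009 -66.125

wrist centre = target − a_3·(cos φ, sin φ) = (4.3116, -2.1911)
cos θ_2 = (23.3914−2²−3²)/(2·2·3) = 0.8659; θ_2 = -30.0091° (elbow-down)
β = atan2(-2.1911,4.3116) = -26.9394°; ψ = atan2(-1.5004,4.5978) = -18.0730°
θ_1 = β − ψ = -8.8664°
θ_3 = φ − θ_1 − θ_2 = -66.1246° (wrapped to (-180°,180°])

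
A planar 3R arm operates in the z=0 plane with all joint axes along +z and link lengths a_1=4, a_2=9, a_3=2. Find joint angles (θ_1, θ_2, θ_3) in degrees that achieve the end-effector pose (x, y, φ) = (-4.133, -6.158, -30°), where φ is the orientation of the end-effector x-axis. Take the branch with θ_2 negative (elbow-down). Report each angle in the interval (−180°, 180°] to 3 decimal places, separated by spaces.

-45.003 -119.997 135.000

wrist centre = target − a_3·(cos φ, sin φ) = (-5.8651, -5.1580)
cos θ_2 = (61.0038−4²−9²)/(2·4·9) = -0.4999; θ_2 = -119.9965° (elbow-down)
β = atan2(-5.1580,-5.8651) = -138.6701°; ψ = atan2(-7.7945,-0.4995) = -93.6669°
θ_1 = β − ψ = -45.0032°
θ_3 = φ − θ_1 − θ_2 = 134.9997° (wrapped to (-180°,180°])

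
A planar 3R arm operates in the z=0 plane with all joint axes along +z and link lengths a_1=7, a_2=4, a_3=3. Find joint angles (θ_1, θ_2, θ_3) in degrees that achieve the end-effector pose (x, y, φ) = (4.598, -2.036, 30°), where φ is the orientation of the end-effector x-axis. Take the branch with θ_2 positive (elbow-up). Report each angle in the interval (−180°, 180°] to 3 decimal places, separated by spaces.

-90.002 149.999 -29.997

wrist centre = target − a_3·(cos φ, sin φ) = (1.9999, -3.5360)
cos θ_2 = (16.5030−7²−4²)/(2·7·4) = -0.8660; θ_2 = 149.9992° (elbow-up)
β = atan2(-3.5360,1.9999) = -60.5080°; ψ = atan2(2.0001,3.5359) = 29.4941°
θ_1 = β − ψ = -90.0021°
θ_3 = φ − θ_1 − θ_2 = -29.9971° (wrapped to (-180°,180°])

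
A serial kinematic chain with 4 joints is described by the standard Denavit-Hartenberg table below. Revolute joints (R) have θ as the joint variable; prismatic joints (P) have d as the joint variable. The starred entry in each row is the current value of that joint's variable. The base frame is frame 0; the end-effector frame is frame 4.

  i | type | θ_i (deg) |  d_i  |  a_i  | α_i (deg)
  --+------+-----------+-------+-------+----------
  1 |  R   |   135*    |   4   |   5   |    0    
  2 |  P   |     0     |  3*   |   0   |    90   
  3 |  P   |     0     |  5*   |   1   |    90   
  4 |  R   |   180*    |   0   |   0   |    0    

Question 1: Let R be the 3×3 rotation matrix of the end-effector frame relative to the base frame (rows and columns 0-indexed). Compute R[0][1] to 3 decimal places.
End-effector y-axis (col 1 of R) = (-0.7071,-0.7071,-0.0000)
R[0][1] = -0.7071

-0.707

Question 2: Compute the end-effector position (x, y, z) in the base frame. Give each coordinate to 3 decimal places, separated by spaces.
after link 1: o_1 = (-3.5355, 3.5355, 4.0000)
after link 2: o_2 = (-3.5355, 3.5355, 7.0000)
after link 3: o_3 = (-0.7071, 7.7782, 7.0000)
after link 4: o_4 = (-0.7071, 7.7782, 7.0000)

-0.707 7.778 7.000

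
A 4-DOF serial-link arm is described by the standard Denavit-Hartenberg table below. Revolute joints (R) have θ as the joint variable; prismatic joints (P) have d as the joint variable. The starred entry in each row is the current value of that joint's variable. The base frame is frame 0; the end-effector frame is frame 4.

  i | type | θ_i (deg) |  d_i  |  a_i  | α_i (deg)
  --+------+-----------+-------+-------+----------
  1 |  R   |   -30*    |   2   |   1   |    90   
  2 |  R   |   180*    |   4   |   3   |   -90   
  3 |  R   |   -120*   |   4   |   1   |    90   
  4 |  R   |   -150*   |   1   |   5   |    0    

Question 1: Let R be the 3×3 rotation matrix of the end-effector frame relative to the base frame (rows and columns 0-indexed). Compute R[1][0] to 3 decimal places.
End-effector x-axis (col 0 of R) = (0.0000,0.8660,0.5000)
R[1][0] = 0.8660

0.866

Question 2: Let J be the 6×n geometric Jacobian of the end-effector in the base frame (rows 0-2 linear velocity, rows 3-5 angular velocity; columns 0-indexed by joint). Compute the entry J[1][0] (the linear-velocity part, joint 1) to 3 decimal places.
-2.732

axis z_0 = ẑ; lever o_n−o_0 = (-2.7321,0.8660,0.5000)
cross product → J_v[:, 0] = (-0.8660,-2.7321,0.0000)
J_ω[:, 0] = z_0
entry J[1][0] = -2.7321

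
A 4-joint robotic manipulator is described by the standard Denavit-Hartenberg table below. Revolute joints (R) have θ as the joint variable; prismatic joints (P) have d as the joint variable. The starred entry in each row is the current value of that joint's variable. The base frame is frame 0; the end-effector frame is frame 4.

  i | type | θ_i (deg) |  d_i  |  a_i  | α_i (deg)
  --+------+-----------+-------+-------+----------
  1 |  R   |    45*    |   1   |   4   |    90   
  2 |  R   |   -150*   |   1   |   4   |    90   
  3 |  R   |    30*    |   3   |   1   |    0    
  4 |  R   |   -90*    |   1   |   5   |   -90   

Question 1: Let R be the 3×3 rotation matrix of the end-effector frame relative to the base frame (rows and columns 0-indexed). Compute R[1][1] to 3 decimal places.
End-effector y-axis (col 1 of R) = (0.3536,0.3536,-0.8660)
R[1][1] = 0.3536

0.354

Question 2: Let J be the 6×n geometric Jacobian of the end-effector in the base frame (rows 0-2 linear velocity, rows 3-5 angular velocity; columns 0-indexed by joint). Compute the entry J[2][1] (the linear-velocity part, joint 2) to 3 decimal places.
-8.379

axis z_1 = (0.7071,-0.7071,0.0000); lever o_n−o_1 = (-7.9262,-3.9238,-0.2189)
cross product → J_v[:, 1] = (0.1548,0.1548,-8.3792)
J_ω[:, 1] = z_1
entry J[2][1] = -8.3792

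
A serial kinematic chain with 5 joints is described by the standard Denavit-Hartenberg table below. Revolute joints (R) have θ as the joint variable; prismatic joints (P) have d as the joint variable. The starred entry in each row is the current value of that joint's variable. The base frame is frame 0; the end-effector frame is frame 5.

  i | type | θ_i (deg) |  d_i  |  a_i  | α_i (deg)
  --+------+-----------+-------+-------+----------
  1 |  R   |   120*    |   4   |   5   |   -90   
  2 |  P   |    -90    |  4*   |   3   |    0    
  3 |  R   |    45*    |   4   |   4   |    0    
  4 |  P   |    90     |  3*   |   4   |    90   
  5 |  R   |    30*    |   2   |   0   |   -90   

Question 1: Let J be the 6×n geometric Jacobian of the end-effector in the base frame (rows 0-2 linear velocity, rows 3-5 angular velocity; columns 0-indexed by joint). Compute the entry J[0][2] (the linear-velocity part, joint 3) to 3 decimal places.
-0.707

axis z_2 = (-0.8660,-0.5000,0.0000); lever o_n−o_2 = (-9.5977,2.6237,1.4142)
cross product → J_v[:, 2] = (-0.7071,1.2247,-7.0711)
J_ω[:, 2] = z_2
entry J[0][2] = -0.7071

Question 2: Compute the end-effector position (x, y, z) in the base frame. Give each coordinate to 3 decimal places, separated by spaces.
-15.562 4.954 8.414

after link 1: o_1 = (-2.5000, 4.3301, 4.0000)
after link 2: o_2 = (-5.9641, 2.3301, 7.0000)
after link 3: o_3 = (-10.8424, 2.7796, 9.8284)
after link 4: o_4 = (-14.8547, 3.7291, 7.0000)
after link 5: o_5 = (-15.5618, 4.9539, 8.4142)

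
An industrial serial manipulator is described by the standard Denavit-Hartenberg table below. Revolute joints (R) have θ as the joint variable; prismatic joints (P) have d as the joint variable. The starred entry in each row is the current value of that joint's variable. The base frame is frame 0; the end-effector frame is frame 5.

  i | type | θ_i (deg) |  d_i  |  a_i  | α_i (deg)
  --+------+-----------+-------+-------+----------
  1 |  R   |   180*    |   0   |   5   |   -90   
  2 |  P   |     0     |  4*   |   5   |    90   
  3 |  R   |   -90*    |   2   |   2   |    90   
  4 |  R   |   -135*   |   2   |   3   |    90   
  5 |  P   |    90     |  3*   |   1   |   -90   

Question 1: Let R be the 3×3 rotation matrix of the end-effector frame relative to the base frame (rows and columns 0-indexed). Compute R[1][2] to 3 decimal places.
End-effector z-axis (col 2 of R) = (0.0000,0.7071,0.7071)
R[1][2] = 0.7071

0.707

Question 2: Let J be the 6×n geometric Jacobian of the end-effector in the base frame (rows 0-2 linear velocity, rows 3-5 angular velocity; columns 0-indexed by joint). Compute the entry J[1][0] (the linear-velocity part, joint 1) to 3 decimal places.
axis z_0 = ẑ; lever o_n−o_0 = (-7.0000,-6.2426,2.0000)
cross product → J_v[:, 0] = (6.2426,-7.0000,0.0000)
J_ω[:, 0] = z_0
entry J[1][0] = -7.0000

-7.000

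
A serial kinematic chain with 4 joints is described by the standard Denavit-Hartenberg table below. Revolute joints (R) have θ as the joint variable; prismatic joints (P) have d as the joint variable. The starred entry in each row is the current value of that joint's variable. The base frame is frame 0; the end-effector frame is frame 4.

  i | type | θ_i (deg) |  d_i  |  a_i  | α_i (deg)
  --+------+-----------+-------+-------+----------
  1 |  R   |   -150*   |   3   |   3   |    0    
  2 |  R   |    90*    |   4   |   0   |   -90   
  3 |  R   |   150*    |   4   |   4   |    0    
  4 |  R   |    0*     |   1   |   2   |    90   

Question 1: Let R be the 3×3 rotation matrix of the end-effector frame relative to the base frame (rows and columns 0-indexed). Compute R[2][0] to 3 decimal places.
-0.500

End-effector x-axis (col 0 of R) = (-0.4330,0.7500,-0.5000)
R[2][0] = -0.5000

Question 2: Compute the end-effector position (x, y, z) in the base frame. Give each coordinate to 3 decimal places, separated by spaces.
after link 1: o_1 = (-2.5981, -1.5000, 3.0000)
after link 2: o_2 = (-2.5981, -1.5000, 7.0000)
after link 3: o_3 = (-0.8660, 3.5000, 5.0000)
after link 4: o_4 = (-0.8660, 5.5000, 4.0000)

-0.866 5.500 4.000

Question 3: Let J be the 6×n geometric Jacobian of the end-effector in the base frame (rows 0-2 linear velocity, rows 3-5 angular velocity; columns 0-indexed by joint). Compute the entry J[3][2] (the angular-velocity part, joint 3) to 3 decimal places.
0.866

axis z_2 = (0.8660,0.5000,0.0000); lever o_n−o_2 = (1.7321,7.0000,-3.0000)
cross product → J_v[:, 2] = (-1.5000,2.5981,5.1962)
J_ω[:, 2] = z_2
entry J[3][2] = 0.8660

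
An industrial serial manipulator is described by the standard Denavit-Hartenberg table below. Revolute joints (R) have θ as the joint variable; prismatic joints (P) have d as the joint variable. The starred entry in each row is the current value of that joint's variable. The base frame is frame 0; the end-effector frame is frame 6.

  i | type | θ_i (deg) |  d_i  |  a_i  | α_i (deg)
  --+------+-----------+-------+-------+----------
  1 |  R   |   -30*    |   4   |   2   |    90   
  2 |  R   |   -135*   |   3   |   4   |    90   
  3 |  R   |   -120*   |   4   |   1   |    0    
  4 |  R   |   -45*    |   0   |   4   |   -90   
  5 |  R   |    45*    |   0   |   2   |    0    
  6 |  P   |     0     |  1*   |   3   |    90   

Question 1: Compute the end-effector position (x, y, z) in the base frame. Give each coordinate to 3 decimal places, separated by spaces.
3.994 -1.403 6.817

after link 1: o_1 = (1.7321, -1.0000, 4.0000)
after link 2: o_2 = (-2.2174, -2.1839, 1.1716)
after link 3: o_3 = (-3.9277, -0.1964, 4.3536)
after link 4: o_4 = (-1.0441, -0.6659, 7.0856)
after link 5: o_5 = (0.8415, -1.3319, 7.0515)
after link 6: o_6 = (3.9943, -1.4028, 6.8174)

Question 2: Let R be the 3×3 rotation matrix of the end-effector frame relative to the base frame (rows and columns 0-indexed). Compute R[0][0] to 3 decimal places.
End-effector x-axis (col 0 of R) = (0.9428,-0.3330,-0.0170)
R[0][0] = 0.9428

0.943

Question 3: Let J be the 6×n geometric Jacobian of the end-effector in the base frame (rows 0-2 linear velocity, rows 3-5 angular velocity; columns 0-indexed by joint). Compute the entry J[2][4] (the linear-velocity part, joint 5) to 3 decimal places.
-4.915

axis z_4 = (0.3245,0.9280,-0.1830); lever o_n−o_4 = (5.0384,-0.7369,-0.2682)
cross product → J_v[:, 4] = (-0.3838,-0.8351,-4.9148)
J_ω[:, 4] = z_4
entry J[2][4] = -4.9148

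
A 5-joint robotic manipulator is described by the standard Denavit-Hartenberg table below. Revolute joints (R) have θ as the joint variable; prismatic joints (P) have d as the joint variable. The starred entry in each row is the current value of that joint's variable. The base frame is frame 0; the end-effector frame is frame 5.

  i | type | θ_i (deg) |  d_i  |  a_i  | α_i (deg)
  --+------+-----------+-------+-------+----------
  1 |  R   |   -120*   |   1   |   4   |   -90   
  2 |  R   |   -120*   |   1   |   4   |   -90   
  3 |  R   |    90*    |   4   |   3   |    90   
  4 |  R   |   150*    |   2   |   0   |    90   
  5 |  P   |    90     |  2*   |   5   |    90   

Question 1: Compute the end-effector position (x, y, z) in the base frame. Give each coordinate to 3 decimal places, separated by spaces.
-4.330 -1.500 13.392

after link 1: o_1 = (-2.0000, -3.4641, 1.0000)
after link 2: o_2 = (-0.1340, -2.2321, 4.4641)
after link 3: o_3 = (-4.4641, -3.7321, 6.4641)
after link 4: o_4 = (-3.9641, -2.8660, 8.1962)
after link 5: o_5 = (-4.3301, -1.5000, 13.3923)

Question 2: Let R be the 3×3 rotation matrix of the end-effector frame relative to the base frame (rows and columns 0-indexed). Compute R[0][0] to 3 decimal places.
End-effector x-axis (col 0 of R) = (0.2500,0.4330,0.8660)
R[0][0] = 0.2500

0.250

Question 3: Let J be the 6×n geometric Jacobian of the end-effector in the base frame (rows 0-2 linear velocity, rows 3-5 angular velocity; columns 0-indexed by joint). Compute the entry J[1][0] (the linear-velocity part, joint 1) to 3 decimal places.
-4.330

axis z_0 = ẑ; lever o_n−o_0 = (-4.3301,-1.5000,13.3923)
cross product → J_v[:, 0] = (1.5000,-4.3301,0.0000)
J_ω[:, 0] = z_0
entry J[1][0] = -4.3301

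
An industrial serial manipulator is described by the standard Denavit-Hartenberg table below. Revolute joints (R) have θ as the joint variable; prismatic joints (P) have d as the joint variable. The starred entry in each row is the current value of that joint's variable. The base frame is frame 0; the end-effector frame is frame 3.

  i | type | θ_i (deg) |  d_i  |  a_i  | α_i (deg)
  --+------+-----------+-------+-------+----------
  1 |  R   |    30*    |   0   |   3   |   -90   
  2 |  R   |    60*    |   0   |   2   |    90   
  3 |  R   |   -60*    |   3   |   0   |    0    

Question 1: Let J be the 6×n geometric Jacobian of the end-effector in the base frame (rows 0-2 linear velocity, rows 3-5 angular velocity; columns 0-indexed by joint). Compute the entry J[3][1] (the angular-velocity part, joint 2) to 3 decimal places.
-0.500

axis z_1 = (-0.5000,0.8660,0.0000); lever o_n−o_1 = (3.1160,1.7990,-0.2321)
cross product → J_v[:, 1] = (-0.2010,-0.1160,-3.5981)
J_ω[:, 1] = z_1
entry J[3][1] = -0.5000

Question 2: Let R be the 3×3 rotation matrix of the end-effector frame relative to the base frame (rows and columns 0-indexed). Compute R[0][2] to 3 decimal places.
End-effector z-axis (col 2 of R) = (0.7500,0.4330,0.5000)
R[0][2] = 0.7500

0.750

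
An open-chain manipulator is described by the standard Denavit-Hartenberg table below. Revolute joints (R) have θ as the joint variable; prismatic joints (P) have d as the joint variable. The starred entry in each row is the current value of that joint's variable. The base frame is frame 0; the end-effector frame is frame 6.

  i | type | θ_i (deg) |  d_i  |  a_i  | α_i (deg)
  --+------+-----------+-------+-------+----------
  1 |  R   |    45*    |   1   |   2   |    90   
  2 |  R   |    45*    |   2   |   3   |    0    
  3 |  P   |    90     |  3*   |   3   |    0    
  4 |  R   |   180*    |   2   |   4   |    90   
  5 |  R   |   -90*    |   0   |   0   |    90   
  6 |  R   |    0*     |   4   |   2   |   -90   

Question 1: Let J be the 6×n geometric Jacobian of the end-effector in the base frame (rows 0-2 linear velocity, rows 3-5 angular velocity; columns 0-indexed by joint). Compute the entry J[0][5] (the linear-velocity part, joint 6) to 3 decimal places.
axis z_5 = (-0.5000,-0.5000,0.7071); lever o_n−o_5 = (-3.4142,-0.5858,2.8284)
cross product → J_v[:, 5] = (-1.0000,-1.0000,-1.4142)
J_ω[:, 5] = z_5
entry J[0][5] = -1.0000

-1.000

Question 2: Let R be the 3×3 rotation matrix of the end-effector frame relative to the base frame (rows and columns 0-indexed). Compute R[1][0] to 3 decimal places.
End-effector x-axis (col 0 of R) = (-0.7071,0.7071,-0.0000)
R[1][0] = 0.7071

0.707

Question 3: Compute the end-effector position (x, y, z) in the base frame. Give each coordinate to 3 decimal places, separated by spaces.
after link 1: o_1 = (1.4142, 1.4142, 1.0000)
after link 2: o_2 = (4.3284, 1.5000, 3.1213)
after link 3: o_3 = (4.9497, -2.1213, 5.2426)
after link 4: o_4 = (8.3640, -1.5355, 2.4142)
after link 5: o_5 = (8.3640, -1.5355, 2.4142)
after link 6: o_6 = (4.9497, -2.1213, 5.2426)

4.950 -2.121 5.243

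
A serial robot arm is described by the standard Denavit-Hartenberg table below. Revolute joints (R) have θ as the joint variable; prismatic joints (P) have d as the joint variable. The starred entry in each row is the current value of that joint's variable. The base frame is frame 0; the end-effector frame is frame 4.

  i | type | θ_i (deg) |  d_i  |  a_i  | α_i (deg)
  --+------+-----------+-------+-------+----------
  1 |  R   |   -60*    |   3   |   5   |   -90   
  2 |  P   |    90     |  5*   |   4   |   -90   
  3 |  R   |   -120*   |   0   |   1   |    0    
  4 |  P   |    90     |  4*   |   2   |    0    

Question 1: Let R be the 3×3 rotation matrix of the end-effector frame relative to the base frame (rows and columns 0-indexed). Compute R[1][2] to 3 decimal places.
0.866

End-effector z-axis (col 2 of R) = (-0.5000,0.8660,-0.0000)
R[1][2] = 0.8660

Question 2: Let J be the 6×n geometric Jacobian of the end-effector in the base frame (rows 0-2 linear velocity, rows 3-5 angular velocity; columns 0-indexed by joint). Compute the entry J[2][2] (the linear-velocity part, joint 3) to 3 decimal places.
-1.866

axis z_2 = (-0.5000,0.8660,-0.0000); lever o_n−o_2 = (-0.3840,4.3971,-1.2321)
cross product → J_v[:, 2] = (-1.0670,-0.6160,-1.8660)
J_ω[:, 2] = z_2
entry J[2][2] = -1.8660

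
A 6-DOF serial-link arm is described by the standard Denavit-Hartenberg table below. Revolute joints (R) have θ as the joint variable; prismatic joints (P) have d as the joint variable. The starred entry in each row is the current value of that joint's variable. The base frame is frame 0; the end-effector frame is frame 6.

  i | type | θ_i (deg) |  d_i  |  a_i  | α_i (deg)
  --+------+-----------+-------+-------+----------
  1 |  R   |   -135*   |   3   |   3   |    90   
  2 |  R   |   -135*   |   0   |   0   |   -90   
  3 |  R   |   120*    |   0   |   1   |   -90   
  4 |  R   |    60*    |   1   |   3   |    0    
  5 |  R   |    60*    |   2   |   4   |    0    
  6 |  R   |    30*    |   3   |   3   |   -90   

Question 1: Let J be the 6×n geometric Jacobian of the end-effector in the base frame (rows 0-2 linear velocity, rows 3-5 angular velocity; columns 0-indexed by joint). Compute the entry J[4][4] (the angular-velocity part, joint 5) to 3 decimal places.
-0.079

axis z_4 = (-0.7866,-0.0795,0.6124); lever o_n−o_4 = (-3.1170,6.0500,4.9463)
cross product → J_v[:, 4] = (-4.0979,1.9819,-5.0064)
J_ω[:, 4] = z_4
entry J[4][4] = -0.0795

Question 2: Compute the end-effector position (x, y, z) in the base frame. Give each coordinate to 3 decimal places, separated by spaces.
-3.820 2.992 11.280

after link 1: o_1 = (-2.1213, -2.1213, 3.0000)
after link 2: o_2 = (-2.1213, -2.1213, 3.0000)
after link 3: o_3 = (-1.7589, -2.9837, 3.3536)
after link 4: o_4 = (-0.7029, -3.0577, 6.3334)
after link 5: o_5 = (-1.2687, 0.2402, 9.3005)
after link 6: o_6 = (-3.8199, 2.9923, 11.2797)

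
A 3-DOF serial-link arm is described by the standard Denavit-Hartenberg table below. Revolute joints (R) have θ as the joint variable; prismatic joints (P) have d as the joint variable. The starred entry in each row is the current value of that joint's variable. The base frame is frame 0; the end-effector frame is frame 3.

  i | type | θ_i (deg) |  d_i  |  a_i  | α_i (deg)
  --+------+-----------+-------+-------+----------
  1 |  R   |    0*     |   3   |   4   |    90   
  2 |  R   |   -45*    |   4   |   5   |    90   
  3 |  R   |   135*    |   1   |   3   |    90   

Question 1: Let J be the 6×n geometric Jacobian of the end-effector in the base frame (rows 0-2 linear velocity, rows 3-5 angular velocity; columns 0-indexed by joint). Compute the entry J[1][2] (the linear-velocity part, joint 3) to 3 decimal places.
axis z_2 = (-0.7071,-0.0000,-0.7071); lever o_n−o_2 = (-2.2071,-2.1213,0.7929)
cross product → J_v[:, 2] = (-1.5000,2.1213,1.5000)
J_ω[:, 2] = z_2
entry J[1][2] = 2.1213

2.121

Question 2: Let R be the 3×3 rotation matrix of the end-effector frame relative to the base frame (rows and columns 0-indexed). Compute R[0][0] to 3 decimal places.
End-effector x-axis (col 0 of R) = (-0.5000,-0.7071,0.5000)
R[0][0] = -0.5000

-0.500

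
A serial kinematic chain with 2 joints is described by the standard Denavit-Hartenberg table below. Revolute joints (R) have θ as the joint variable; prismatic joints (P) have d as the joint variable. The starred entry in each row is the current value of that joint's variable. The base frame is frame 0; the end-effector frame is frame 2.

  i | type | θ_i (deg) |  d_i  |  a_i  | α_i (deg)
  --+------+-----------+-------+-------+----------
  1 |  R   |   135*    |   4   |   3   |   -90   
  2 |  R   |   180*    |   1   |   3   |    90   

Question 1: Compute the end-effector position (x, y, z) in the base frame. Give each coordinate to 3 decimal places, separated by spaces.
after link 1: o_1 = (-2.1213, 2.1213, 4.0000)
after link 2: o_2 = (-0.7071, -0.7071, 4.0000)

-0.707 -0.707 4.000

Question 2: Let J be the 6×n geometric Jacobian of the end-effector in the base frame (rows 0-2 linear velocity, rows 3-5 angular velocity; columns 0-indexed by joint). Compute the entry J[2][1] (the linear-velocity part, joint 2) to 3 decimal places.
axis z_1 = (-0.7071,-0.7071,0.0000); lever o_n−o_1 = (1.4142,-2.8284,-0.0000)
cross product → J_v[:, 1] = (0.0000,-0.0000,3.0000)
J_ω[:, 1] = z_1
entry J[2][1] = 3.0000

3.000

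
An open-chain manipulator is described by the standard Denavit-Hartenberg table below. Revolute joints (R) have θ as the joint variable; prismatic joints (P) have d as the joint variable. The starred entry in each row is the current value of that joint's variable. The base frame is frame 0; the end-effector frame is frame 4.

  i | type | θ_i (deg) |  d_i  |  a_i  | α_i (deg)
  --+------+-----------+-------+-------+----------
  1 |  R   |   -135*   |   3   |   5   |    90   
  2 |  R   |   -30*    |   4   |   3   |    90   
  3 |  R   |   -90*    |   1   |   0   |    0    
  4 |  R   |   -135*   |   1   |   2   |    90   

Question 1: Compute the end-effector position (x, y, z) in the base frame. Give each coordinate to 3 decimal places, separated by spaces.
after link 1: o_1 = (-3.5355, -3.5355, 3.0000)
after link 2: o_2 = (-8.2011, -2.5442, 1.5000)
after link 3: o_3 = (-7.8475, -2.1907, 0.6340)
after link 4: o_4 = (-7.6279, 0.0289, 0.4751)

-7.628 0.029 0.475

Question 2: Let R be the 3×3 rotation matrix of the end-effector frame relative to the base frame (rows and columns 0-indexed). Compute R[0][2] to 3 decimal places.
End-effector z-axis (col 2 of R) = (-0.9330,0.0670,-0.3536)
R[0][2] = -0.9330

-0.933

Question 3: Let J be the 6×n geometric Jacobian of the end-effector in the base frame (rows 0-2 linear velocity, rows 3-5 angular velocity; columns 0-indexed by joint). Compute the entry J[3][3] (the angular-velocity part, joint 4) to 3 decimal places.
0.354

axis z_3 = (0.3536,0.3536,-0.8660); lever o_n−o_3 = (0.2196,2.2196,-0.1589)
cross product → J_v[:, 3] = (1.8660,-0.1340,0.7071)
J_ω[:, 3] = z_3
entry J[3][3] = 0.3536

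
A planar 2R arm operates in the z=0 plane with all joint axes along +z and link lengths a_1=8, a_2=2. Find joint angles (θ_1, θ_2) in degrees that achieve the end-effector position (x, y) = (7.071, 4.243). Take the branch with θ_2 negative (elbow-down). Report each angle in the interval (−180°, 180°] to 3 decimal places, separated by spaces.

45.002 -89.996

cos θ_2 = (68.0021−8²−2²)/(2·8·2) = 0.0001; θ_2 = -89.9963° (elbow-down)
β = atan2(4.2430,7.0710) = 30.9661°; ψ = atan2(-2.0000,8.0001) = -14.0360°
θ_1 = β − ψ = 45.0022°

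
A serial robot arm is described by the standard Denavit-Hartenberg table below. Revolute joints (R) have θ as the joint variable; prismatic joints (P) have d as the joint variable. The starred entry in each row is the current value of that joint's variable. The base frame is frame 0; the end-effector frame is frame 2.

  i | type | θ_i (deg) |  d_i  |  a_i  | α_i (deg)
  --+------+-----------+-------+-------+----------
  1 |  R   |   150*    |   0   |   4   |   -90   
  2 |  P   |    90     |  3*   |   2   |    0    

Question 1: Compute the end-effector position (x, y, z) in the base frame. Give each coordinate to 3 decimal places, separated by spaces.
after link 1: o_1 = (-3.4641, 2.0000, 0.0000)
after link 2: o_2 = (-4.9641, -0.5981, -2.0000)

-4.964 -0.598 -2.000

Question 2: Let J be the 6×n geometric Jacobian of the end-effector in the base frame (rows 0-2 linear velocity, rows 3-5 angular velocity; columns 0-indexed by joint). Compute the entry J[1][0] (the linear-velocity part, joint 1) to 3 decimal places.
axis z_0 = ẑ; lever o_n−o_0 = (-4.9641,-0.5981,-2.0000)
cross product → J_v[:, 0] = (0.5981,-4.9641,0.0000)
J_ω[:, 0] = z_0
entry J[1][0] = -4.9641

-4.964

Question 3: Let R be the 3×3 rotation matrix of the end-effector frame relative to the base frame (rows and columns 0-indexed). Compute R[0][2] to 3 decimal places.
-0.500

End-effector z-axis (col 2 of R) = (-0.5000,-0.8660,0.0000)
R[0][2] = -0.5000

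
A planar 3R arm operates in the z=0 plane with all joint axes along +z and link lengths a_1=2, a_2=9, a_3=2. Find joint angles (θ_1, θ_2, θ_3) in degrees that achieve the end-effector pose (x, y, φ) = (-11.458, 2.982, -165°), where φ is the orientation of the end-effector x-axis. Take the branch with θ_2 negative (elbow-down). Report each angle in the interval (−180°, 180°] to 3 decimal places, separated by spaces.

-149.990 -60.009 45.000

wrist centre = target − a_3·(cos φ, sin φ) = (-9.5261, 3.4996)
cos θ_2 = (102.9950−2²−9²)/(2·2·9) = 0.4999; θ_2 = -60.0092° (elbow-down)
β = atan2(3.4996,-9.5261) = 159.8281°; ψ = atan2(-7.7950,6.4987) = -50.1816°
θ_1 = β − ψ = 210.0097°
θ_3 = φ − θ_1 − θ_2 = 44.9995° (wrapped to (-180°,180°])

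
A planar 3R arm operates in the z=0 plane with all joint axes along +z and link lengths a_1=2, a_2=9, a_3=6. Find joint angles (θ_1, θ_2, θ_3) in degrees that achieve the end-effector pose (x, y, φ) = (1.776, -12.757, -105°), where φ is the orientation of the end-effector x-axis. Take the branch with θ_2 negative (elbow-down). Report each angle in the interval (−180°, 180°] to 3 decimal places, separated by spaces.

wrist centre = target − a_3·(cos φ, sin φ) = (3.3289, -6.9614)
cos θ_2 = (59.5434−2²−9²)/(2·2·9) = -0.7071; θ_2 = -135.0017° (elbow-down)
β = atan2(-6.9614,3.3289) = -64.4432°; ψ = atan2(-6.3638,-4.3642) = -124.4416°
θ_1 = β − ψ = 59.9984°
θ_3 = φ − θ_1 − θ_2 = -29.9967° (wrapped to (-180°,180°])

59.998 -135.002 -29.997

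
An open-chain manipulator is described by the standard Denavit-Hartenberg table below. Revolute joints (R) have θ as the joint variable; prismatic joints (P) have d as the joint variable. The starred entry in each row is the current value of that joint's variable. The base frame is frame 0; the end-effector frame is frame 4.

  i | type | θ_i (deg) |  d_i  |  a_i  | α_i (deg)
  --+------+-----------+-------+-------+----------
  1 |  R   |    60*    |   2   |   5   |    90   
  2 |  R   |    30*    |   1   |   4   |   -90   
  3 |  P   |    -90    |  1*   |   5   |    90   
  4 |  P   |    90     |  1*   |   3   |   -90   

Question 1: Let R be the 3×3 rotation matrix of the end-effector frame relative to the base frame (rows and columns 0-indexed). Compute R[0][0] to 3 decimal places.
-0.250

End-effector x-axis (col 0 of R) = (-0.2500,-0.4330,0.8660)
R[0][0] = -0.2500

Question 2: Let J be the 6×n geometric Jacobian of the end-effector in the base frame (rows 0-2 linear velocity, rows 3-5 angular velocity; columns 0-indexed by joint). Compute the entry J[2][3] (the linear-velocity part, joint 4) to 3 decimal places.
prismatic axis z_3 = (-0.4330,-0.7500,-0.5000)
J_v[:, 3] = z_3; J_ω[:, 3] = (0,0,0)
entry J[2][3] = -0.5000

-0.500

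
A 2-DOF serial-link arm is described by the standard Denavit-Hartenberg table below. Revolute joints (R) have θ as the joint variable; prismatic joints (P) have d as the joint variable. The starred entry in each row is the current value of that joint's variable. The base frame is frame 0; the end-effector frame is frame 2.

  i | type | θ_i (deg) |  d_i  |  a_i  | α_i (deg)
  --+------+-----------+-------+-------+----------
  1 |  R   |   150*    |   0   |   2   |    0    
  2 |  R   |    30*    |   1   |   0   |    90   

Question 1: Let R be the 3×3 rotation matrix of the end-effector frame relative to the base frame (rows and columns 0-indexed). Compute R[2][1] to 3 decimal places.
End-effector y-axis (col 1 of R) = (0.0000,-0.0000,1.0000)
R[2][1] = 1.0000

1.000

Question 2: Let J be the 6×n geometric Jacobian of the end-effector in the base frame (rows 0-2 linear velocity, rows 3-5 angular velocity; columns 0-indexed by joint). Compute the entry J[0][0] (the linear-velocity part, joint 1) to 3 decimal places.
axis z_0 = ẑ; lever o_n−o_0 = (-1.7321,1.0000,1.0000)
cross product → J_v[:, 0] = (-1.0000,-1.7321,0.0000)
J_ω[:, 0] = z_0
entry J[0][0] = -1.0000

-1.000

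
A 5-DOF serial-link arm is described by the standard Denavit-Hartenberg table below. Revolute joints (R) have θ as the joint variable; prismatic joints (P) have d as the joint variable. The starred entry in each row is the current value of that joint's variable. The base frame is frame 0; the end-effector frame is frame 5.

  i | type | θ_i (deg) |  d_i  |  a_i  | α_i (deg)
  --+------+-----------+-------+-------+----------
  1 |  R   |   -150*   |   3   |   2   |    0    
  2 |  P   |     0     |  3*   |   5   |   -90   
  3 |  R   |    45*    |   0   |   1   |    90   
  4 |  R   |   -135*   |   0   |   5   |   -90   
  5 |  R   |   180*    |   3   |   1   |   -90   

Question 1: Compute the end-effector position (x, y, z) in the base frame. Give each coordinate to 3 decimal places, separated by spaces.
after link 1: o_1 = (-1.7321, -1.0000, 3.0000)
after link 2: o_2 = (-6.0622, -3.5000, 6.0000)
after link 3: o_3 = (-6.6746, -3.8536, 5.2929)
after link 4: o_4 = (-6.2773, 0.4583, 7.7929)
after link 5: o_5 = (-8.7164, 0.6831, 5.7929)

-8.716 0.683 5.793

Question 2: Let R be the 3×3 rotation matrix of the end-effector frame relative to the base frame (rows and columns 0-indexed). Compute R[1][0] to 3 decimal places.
-0.862

End-effector x-axis (col 0 of R) = (-0.0795,-0.8624,-0.5000)
R[1][0] = -0.8624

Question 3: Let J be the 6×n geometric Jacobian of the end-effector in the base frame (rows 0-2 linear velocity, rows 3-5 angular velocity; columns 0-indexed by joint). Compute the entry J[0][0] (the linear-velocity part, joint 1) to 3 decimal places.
-0.683

axis z_0 = ẑ; lever o_n−o_0 = (-8.7164,0.6831,5.7929)
cross product → J_v[:, 0] = (-0.6831,-8.7164,0.0000)
J_ω[:, 0] = z_0
entry J[0][0] = -0.6831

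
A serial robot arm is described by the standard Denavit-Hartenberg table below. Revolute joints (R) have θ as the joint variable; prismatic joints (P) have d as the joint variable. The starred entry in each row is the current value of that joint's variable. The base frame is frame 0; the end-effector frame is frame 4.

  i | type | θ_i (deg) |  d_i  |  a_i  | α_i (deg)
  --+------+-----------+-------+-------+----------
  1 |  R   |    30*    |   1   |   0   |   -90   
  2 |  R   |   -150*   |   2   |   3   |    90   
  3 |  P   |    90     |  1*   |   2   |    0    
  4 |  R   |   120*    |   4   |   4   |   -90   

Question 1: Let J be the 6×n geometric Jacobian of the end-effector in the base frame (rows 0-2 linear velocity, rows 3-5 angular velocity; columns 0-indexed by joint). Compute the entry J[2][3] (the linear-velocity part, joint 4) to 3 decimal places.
1.000

axis z_3 = (-0.4330,-0.2500,-0.8660); lever o_n−o_3 = (1.8660,-1.2321,-5.1962)
cross product → J_v[:, 3] = (0.2321,-3.8660,1.0000)
J_ω[:, 3] = z_3
entry J[2][3] = 1.0000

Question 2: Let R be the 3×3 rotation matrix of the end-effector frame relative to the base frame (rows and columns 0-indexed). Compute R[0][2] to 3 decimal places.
End-effector z-axis (col 2 of R) = (0.0580,-0.9665,0.2500)
R[0][2] = 0.0580

0.058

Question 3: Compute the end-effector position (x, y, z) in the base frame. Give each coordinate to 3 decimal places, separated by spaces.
-2.817 0.683 -3.562

after link 1: o_1 = (0.0000, 0.0000, 1.0000)
after link 2: o_2 = (-3.2500, 0.4330, 2.5000)
after link 3: o_3 = (-4.6830, 1.9151, 1.6340)
after link 4: o_4 = (-2.8170, 0.6830, -3.5622)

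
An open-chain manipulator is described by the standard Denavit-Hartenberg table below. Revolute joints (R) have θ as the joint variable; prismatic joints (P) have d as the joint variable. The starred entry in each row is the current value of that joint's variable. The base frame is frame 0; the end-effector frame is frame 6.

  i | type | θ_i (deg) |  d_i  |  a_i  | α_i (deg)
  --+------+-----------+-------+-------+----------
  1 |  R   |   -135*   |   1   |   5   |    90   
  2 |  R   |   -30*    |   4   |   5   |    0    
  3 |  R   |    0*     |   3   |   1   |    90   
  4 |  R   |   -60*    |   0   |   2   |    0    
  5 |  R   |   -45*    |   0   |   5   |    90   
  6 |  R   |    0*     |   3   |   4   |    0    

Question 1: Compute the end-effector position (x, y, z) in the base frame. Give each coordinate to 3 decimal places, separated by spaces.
after link 1: o_1 = (-3.5355, -3.5355, 1.0000)
after link 2: o_2 = (-9.4258, -3.7690, -1.5000)
after link 3: o_3 = (-12.1595, -2.2600, -2.0000)
after link 4: o_4 = (-11.5471, -4.0971, -2.5000)
after link 5: o_5 = (-7.3396, -6.7197, -1.8530)
after link 6: o_6 = (-2.7481, -6.4943, 0.1136)

-2.748 -6.494 0.114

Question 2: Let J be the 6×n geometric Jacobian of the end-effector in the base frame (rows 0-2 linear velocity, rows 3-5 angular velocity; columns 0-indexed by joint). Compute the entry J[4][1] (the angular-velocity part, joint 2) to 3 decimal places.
0.707

axis z_1 = (-0.7071,0.7071,0.0000); lever o_n−o_1 = (0.7874,-2.9587,-0.8864)
cross product → J_v[:, 1] = (-0.6268,-0.6268,1.5353)
J_ω[:, 1] = z_1
entry J[4][1] = 0.7071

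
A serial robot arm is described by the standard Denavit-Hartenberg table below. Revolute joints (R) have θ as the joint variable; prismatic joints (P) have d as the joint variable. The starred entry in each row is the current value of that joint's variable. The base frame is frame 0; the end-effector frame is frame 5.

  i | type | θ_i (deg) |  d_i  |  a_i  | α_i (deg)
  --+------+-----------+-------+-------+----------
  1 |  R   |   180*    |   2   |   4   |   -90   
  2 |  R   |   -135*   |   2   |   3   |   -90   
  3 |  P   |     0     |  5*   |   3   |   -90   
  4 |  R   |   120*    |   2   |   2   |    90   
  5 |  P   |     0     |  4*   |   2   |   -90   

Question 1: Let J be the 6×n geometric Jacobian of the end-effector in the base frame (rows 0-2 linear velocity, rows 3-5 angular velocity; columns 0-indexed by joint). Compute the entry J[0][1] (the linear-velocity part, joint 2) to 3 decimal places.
-4.950

axis z_1 = (-0.0000,-1.0000,0.0000); lever o_n−o_1 = (5.6061,0.0000,4.9497)
cross product → J_v[:, 1] = (-4.9497,0.0000,5.6061)
J_ω[:, 1] = z_1
entry J[0][1] = -4.9497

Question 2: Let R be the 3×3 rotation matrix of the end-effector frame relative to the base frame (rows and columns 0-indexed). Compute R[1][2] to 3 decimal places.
End-effector z-axis (col 2 of R) = (0.0000,1.0000,0.0000)
R[1][2] = 1.0000

1.000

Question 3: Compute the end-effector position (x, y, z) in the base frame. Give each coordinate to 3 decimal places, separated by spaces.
after link 1: o_1 = (-4.0000, 0.0000, 2.0000)
after link 2: o_2 = (-1.8787, -2.0000, 4.1213)
after link 3: o_3 = (-3.2929, -2.0000, 9.7782)
after link 4: o_4 = (-2.7753, 0.0000, 7.8463)
after link 5: o_5 = (1.6061, 0.0000, 6.9497)

1.606 0.000 6.950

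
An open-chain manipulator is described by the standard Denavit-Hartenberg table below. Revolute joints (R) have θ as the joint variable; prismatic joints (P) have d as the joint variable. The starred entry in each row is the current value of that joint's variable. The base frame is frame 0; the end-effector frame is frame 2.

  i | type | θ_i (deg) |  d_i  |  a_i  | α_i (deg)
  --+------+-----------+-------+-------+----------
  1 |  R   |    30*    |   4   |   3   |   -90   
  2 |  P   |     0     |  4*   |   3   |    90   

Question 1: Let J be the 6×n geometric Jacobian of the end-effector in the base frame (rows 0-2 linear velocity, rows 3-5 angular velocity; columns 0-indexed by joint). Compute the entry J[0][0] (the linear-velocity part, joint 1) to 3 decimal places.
axis z_0 = ẑ; lever o_n−o_0 = (3.1962,6.4641,4.0000)
cross product → J_v[:, 0] = (-6.4641,3.1962,0.0000)
J_ω[:, 0] = z_0
entry J[0][0] = -6.4641

-6.464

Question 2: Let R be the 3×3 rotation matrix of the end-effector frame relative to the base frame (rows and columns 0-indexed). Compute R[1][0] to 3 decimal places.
0.500

End-effector x-axis (col 0 of R) = (0.8660,0.5000,0.0000)
R[1][0] = 0.5000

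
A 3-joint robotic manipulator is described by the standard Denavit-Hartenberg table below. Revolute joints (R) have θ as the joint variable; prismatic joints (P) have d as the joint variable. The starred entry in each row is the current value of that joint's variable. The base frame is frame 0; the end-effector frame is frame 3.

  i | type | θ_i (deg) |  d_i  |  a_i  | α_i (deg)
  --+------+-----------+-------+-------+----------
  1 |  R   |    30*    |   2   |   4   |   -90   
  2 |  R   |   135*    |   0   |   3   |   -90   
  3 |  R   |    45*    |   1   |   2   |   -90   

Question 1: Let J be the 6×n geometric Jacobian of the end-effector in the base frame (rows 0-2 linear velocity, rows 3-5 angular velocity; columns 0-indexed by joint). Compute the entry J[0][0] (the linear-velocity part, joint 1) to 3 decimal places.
1.139

axis z_0 = ẑ; lever o_n−o_0 = (0.8557,-1.1390,-0.4142)
cross product → J_v[:, 0] = (1.1390,0.8557,-0.0000)
J_ω[:, 0] = z_0
entry J[0][0] = 1.1390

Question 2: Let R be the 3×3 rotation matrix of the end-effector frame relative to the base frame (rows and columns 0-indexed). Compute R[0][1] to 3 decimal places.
End-effector y-axis (col 1 of R) = (0.6124,0.3536,-0.7071)
R[0][1] = 0.6124

0.612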